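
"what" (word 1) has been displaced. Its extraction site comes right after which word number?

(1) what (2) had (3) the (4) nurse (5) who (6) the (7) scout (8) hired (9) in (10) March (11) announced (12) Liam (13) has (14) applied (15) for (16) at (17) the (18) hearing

15

The displaced element is "what" (word 1).
It is linked across 1 clause boundary (Ø).
It functions as the object of the preposition "for" of "applied", so the gap sits immediately after word 15 ("for").
Base order: The nurse who the scout hired in March had announced Liam has applied for what at the hearing.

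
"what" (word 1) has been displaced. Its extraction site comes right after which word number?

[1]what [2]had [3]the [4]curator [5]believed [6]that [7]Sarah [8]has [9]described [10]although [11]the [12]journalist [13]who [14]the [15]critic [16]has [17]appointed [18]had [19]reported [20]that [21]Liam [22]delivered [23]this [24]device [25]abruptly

The displaced element is "what" (word 1).
It is linked across 1 clause boundary (that).
It functions as the direct object of "described", so the gap sits immediately after word 9 ("described").
Base order: The curator had believed that Sarah has described what although the journalist who the critic has appointed had reported that Liam delivered this device abruptly.

9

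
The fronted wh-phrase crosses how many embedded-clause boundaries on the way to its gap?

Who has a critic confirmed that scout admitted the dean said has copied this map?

"who" is extracted from the subject of "copied".
Boundaries crossed, outermost first: [Ø], [Ø], [Ø] — 3 in total.

3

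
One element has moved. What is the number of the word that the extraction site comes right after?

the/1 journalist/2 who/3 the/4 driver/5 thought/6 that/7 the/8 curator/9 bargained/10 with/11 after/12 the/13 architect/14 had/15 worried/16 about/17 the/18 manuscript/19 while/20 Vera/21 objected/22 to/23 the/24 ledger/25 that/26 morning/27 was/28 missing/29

The displaced element is "the journalist" (word 2).
It is linked across 1 clause boundary (that).
It functions as the object of the preposition "with" of "bargained", so the gap sits immediately after word 11 ("with").
Base order: The driver thought that the curator bargained with the journalist after the architect had worried about the manuscript while Vera objected to the ledger that morning.

11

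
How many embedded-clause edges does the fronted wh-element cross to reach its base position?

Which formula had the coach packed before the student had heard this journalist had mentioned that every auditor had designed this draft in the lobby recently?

0

"which formula" originates inside the matrix clause — no clause boundary is crossed.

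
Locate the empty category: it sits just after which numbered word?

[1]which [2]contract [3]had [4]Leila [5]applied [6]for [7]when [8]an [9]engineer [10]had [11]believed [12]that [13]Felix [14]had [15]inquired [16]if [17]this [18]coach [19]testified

The displaced element is "which contract" (word 2).
It functions as the object of the preposition "for" of "applied", so the gap sits immediately after word 6 ("for").
Base order: Leila had applied for which contract when an engineer had believed that Felix had inquired if this coach testified.

6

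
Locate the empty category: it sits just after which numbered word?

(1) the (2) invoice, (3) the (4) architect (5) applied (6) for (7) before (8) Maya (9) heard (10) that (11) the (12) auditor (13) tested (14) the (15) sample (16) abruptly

The displaced element is "the invoice" (word 2).
It functions as the object of the preposition "for" of "applied", so the gap sits immediately after word 6 ("for").
Base order: The architect applied for the invoice before Maya heard that the auditor tested the sample abruptly.

6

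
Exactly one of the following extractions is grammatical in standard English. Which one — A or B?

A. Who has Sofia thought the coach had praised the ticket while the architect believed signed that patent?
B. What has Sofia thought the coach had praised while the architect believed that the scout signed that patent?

B

In A, the wh-phrase is extracted from inside an adjunct island (introduced by "while"), which blocks movement.
In B, the extraction path crosses only that-complement boundaries, which are transparent.
So B is grammatical.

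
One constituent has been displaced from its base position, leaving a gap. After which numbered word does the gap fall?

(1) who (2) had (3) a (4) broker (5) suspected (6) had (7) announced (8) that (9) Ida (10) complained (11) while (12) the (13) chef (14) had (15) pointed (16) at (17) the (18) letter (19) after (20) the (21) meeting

The displaced element is "who" (word 1).
It is linked across 1 clause boundary (Ø).
It functions as the subject of "announced", so the gap sits immediately after word 5 ("suspected").
Base order: A broker had suspected that who had announced that Ida complained while the chef had pointed at the letter after the meeting.

5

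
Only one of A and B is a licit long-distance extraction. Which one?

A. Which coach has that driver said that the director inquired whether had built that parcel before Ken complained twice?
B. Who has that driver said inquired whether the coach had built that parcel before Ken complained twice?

In A, the wh-phrase is extracted from inside a wh-island (introduced by "whether"), which blocks movement.
In B, the extraction path crosses only that-complement boundaries, which are transparent.
So B is grammatical.

B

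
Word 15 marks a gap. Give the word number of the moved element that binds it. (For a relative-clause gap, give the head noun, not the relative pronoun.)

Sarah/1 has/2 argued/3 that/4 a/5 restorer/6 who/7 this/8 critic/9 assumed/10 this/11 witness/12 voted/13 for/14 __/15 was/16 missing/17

6

The gap at 15 is the prepositional object of "voted", inside a relative clause.
The relative pronoun is "who" (word 7); it is bound by the head noun immediately before it.
Its filler is the head noun "restorer", at word 6.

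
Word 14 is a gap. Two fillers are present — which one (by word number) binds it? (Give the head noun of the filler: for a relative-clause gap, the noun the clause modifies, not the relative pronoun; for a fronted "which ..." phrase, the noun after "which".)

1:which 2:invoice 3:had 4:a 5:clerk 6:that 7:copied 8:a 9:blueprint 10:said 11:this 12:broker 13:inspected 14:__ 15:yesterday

2

The marked gap is the direct object of "inspected".
Its filler is the fronted wh-phrase "which invoice", at word 2.
(The other dependency links word 5 to a gap after word 6.)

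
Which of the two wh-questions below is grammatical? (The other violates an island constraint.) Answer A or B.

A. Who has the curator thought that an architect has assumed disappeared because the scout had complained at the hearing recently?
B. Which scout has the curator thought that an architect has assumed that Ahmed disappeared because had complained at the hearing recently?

In B, the wh-phrase is extracted from inside an adjunct island (introduced by "because"), which blocks movement.
In A, the extraction path crosses only that-complement boundaries, which are transparent.
So A is grammatical.

A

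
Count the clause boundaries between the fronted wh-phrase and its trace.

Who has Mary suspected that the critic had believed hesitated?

"who" is extracted from the subject of "hesitated".
Boundaries crossed, outermost first: [that], [Ø] — 2 in total.

2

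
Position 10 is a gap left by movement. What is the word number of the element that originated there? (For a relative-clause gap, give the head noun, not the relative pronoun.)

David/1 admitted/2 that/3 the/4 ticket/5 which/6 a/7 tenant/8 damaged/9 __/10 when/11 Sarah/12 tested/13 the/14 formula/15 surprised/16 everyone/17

5

The gap at 10 is the object of "damaged", inside a relative clause.
The relative pronoun is "which" (word 6); it is bound by the head noun immediately before it.
Its filler is the head noun "ticket", at word 5.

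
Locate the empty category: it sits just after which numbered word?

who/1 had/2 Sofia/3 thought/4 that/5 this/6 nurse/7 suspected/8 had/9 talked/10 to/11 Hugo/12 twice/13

The displaced element is "who" (word 1).
It is linked across 2 clause boundaries (that → Ø).
It functions as the subject of "talked", so the gap sits immediately after word 8 ("suspected").
Base order: Sofia had thought that this nurse suspected who had talked to Hugo twice.

8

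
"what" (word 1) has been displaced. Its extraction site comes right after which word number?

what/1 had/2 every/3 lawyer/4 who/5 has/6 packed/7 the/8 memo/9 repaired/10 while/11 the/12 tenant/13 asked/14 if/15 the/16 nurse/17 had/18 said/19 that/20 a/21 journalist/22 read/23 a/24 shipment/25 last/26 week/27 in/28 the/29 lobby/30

The displaced element is "what" (word 1).
It functions as the direct object of "repaired", so the gap sits immediately after word 10 ("repaired").
Base order: Every lawyer who has packed the memo had repaired what while the tenant asked if the nurse had said that a journalist read a shipment last week in the lobby.

10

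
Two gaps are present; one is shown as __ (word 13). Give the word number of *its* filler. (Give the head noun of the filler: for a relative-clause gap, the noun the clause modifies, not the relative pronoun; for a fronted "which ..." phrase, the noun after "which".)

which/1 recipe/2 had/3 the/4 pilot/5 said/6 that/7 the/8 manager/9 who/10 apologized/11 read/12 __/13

2

The marked gap is the direct object of "read".
Its filler is the fronted wh-phrase "which recipe", at word 2.
(The other dependency links word 9 to a gap after word 10.)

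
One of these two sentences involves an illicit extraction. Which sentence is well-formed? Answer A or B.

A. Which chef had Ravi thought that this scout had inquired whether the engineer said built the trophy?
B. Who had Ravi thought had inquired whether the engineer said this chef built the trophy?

B

In A, the wh-phrase is extracted from inside a wh-island (introduced by "whether"), which blocks movement.
In B, the extraction path crosses only that-complement boundaries, which are transparent.
So B is grammatical.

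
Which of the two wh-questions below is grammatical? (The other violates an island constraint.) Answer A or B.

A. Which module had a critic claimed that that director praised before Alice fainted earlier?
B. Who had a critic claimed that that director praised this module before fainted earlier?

In B, the wh-phrase is extracted from inside an adjunct island (introduced by "before"), which blocks movement.
In A, the extraction path crosses only that-complement boundaries, which are transparent.
So A is grammatical.

A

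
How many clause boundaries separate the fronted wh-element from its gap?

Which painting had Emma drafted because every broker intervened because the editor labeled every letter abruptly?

0

"which painting" originates inside the matrix clause — no clause boundary is crossed.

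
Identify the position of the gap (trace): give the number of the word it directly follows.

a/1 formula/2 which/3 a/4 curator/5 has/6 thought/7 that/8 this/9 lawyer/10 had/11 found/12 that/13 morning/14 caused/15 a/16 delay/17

The displaced element is "a formula" (word 2).
It is linked across 1 clause boundary (that).
It functions as the direct object of "found", so the gap sits immediately after word 12 ("found").
Base order: A curator has thought that this lawyer had found a formula that morning.

12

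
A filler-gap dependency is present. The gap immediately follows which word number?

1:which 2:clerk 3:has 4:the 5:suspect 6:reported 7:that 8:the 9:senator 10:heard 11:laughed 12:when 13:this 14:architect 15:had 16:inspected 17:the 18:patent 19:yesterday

10

The displaced element is "which clerk" (word 2).
It is linked across 2 clause boundaries (that → Ø).
It functions as the subject of "laughed", so the gap sits immediately after word 10 ("heard").
Base order: The suspect has reported that the senator heard that which clerk laughed when this architect had inspected the patent yesterday.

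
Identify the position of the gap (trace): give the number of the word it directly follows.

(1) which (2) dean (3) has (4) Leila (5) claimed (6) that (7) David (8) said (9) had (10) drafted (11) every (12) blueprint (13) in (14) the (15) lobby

8

The displaced element is "which dean" (word 2).
It is linked across 2 clause boundaries (that → Ø).
It functions as the subject of "drafted", so the gap sits immediately after word 8 ("said").
Base order: Leila has claimed that David said that which dean had drafted every blueprint in the lobby.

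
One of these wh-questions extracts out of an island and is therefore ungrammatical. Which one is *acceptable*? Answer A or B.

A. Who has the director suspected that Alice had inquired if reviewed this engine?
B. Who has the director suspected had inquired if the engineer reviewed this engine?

In A, the wh-phrase is extracted from inside a wh-island (introduced by "if"), which blocks movement.
In B, the extraction path crosses only that-complement boundaries, which are transparent.
So B is grammatical.

B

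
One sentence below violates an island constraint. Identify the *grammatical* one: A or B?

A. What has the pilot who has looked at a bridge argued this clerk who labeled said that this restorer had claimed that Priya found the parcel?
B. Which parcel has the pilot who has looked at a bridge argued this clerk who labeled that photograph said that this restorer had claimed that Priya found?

In A, the wh-phrase is extracted from inside a complex-NP island (relative clause) (introduced by "who"), which blocks movement.
In B, the extraction path crosses only that-complement boundaries, which are transparent.
So B is grammatical.

B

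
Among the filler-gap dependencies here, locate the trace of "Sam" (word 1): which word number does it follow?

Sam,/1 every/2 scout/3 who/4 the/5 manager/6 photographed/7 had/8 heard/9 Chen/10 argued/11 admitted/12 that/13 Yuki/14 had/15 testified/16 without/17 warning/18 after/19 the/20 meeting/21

11

The displaced element is "Sam" (word 1).
It is linked across 2 clause boundaries (Ø → Ø).
It functions as the subject of "admitted", so the gap sits immediately after word 11 ("argued").
Base order: Every scout who the manager photographed had heard Chen argued that Sam admitted that Yuki had testified without warning after the meeting.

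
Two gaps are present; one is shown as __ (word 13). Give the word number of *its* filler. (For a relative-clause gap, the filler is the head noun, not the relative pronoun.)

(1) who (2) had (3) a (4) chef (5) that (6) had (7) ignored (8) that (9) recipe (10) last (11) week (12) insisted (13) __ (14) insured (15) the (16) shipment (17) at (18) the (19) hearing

The marked gap is the subject of "insured".
Its filler is the fronted wh-phrase "who", at word 1.
(The other dependency links word 4 to a gap after word 5.)

1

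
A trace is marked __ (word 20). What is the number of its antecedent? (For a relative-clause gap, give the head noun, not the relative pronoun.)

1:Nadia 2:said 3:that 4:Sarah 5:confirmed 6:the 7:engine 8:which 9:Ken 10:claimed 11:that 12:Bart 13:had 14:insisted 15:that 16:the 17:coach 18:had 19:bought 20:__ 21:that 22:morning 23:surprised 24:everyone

7

The gap at 20 is the object of "bought", inside a relative clause.
The relative pronoun is "which" (word 8); it is bound by the head noun immediately before it.
Its filler is the head noun "engine", at word 7.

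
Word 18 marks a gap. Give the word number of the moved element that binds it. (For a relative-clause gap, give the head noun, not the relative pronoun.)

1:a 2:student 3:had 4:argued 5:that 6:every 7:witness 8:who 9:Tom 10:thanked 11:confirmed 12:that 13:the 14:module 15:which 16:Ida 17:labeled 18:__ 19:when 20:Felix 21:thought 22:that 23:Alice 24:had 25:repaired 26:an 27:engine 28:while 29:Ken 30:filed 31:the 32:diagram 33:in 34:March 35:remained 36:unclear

14

The gap at 18 is the object of "labeled", inside a relative clause.
The relative pronoun is "which" (word 15); it is bound by the head noun immediately before it.
Its filler is the head noun "module", at word 14.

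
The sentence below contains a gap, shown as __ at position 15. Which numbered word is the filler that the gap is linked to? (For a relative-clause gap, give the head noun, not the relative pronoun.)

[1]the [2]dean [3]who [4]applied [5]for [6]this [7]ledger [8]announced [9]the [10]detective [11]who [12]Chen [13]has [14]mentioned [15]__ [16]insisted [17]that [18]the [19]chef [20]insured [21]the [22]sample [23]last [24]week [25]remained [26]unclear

10

The gap at 15 is the subject of "insisted", inside a relative clause.
The relative pronoun is "who" (word 11); it is bound by the head noun immediately before it.
Its filler is the head noun "detective", at word 10.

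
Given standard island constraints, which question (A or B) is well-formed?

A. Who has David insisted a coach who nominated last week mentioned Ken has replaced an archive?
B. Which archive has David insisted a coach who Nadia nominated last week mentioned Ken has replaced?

In A, the wh-phrase is extracted from inside a complex-NP island (relative clause) (introduced by "who"), which blocks movement.
In B, the extraction path crosses only that-complement boundaries, which are transparent.
So B is grammatical.

B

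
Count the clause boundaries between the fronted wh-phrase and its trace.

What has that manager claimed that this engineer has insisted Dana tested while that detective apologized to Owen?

"what" is extracted from the object of "tested".
Boundaries crossed, outermost first: [that], [Ø] — 2 in total.

2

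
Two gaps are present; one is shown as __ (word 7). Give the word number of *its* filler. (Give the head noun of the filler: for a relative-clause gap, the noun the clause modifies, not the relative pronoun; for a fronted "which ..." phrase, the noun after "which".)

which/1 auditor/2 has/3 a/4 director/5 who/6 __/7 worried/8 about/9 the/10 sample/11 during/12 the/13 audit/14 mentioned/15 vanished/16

The marked gap is inside the relative clause, the subject of "worried".
Its filler is the head noun "director" (via "who"), at word 5.
(The other dependency links word 2 to a gap after word 15.)

5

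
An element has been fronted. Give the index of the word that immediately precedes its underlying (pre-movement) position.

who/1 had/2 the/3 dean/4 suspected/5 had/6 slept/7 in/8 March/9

The displaced element is "who" (word 1).
It is linked across 1 clause boundary (Ø).
It functions as the subject of "slept", so the gap sits immediately after word 5 ("suspected").
Base order: The dean had suspected that who had slept in March.

5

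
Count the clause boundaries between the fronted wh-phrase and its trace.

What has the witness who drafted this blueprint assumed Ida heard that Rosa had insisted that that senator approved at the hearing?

3

"what" is extracted from the object of "approved".
Boundaries crossed, outermost first: [Ø], [that], [that] — 3 in total.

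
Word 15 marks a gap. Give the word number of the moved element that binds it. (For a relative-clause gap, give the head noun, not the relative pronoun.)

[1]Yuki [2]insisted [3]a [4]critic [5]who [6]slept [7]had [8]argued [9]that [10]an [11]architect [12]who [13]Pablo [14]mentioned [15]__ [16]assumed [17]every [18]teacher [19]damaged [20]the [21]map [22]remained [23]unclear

The gap at 15 is the subject of "assumed", inside a relative clause.
The relative pronoun is "who" (word 12); it is bound by the head noun immediately before it.
Its filler is the head noun "architect", at word 11.

11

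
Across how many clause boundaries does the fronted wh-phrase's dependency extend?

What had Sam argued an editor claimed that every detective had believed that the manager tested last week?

"what" is extracted from the object of "tested".
Boundaries crossed, outermost first: [Ø], [that], [that] — 3 in total.

3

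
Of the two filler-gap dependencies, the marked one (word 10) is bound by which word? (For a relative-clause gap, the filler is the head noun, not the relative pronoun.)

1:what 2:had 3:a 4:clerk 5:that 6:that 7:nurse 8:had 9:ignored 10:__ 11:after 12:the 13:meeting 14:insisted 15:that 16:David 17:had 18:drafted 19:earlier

4

The marked gap is inside the relative clause, the direct object of "ignored".
Its filler is the head noun "clerk" (via "that"), at word 4.
(The other dependency links word 1 to a gap after word 18.)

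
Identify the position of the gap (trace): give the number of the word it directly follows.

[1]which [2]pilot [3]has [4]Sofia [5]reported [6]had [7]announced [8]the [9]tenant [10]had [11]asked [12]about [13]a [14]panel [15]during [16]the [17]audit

5

The displaced element is "which pilot" (word 2).
It is linked across 1 clause boundary (Ø).
It functions as the subject of "announced", so the gap sits immediately after word 5 ("reported").
Base order: Sofia has reported that which pilot had announced the tenant had asked about a panel during the audit.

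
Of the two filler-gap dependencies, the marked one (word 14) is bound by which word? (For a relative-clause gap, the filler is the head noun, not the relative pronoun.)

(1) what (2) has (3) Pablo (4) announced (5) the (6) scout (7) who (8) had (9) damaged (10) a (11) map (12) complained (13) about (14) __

1

The marked gap is the object of the preposition "about" of "complained".
Its filler is the fronted wh-phrase "what", at word 1.
(The other dependency links word 6 to a gap after word 7.)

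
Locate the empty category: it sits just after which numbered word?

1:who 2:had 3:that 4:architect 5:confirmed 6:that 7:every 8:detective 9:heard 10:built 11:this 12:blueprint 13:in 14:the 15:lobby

9

The displaced element is "who" (word 1).
It is linked across 2 clause boundaries (that → Ø).
It functions as the subject of "built", so the gap sits immediately after word 9 ("heard").
Base order: That architect had confirmed that every detective heard that who built this blueprint in the lobby.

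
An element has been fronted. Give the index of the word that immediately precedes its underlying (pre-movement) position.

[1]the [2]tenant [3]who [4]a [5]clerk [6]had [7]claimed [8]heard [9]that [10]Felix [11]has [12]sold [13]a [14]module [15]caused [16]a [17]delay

The displaced element is "the tenant" (word 2).
It is linked across 1 clause boundary (Ø).
It functions as the subject of "heard", so the gap sits immediately after word 7 ("claimed").
Base order: A clerk had claimed that the tenant heard that Felix has sold a module.

7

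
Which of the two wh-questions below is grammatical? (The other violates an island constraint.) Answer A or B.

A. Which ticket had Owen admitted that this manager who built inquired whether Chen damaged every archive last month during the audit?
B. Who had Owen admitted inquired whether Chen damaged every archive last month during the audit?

B

In A, the wh-phrase is extracted from inside a complex-NP island (relative clause) (introduced by "who"), which blocks movement.
In B, the extraction path crosses only that-complement boundaries, which are transparent.
So B is grammatical.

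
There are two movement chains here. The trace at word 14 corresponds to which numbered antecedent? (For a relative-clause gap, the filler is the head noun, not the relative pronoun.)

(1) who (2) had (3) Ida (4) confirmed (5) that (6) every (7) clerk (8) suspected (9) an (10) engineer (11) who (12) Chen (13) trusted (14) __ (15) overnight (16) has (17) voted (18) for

The marked gap is inside the relative clause, the direct object of "trusted".
Its filler is the head noun "engineer" (via "who"), at word 10.
(The other dependency links word 1 to a gap after word 18.)

10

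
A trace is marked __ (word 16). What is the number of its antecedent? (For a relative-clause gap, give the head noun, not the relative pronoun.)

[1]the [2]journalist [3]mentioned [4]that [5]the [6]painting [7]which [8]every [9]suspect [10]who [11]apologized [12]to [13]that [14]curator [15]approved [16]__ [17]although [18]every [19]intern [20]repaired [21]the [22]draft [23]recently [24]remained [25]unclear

The gap at 16 is the object of "approved", inside a relative clause.
The relative pronoun is "which" (word 7); it is bound by the head noun immediately before it.
Its filler is the head noun "painting", at word 6.

6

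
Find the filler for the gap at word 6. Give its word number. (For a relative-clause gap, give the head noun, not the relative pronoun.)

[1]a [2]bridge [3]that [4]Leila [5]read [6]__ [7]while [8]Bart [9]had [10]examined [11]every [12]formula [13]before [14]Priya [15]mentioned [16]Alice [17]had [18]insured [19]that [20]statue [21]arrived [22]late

2

The gap at 6 is the object of "read", inside a relative clause.
The relative pronoun is "that" (word 3); it is bound by the head noun immediately before it.
Its filler is the head noun "bridge", at word 2.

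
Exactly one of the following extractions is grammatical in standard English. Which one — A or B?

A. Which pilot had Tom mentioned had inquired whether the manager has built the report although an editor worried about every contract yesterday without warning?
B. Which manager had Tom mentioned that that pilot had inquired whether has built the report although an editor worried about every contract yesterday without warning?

In B, the wh-phrase is extracted from inside a wh-island (introduced by "whether"), which blocks movement.
In A, the extraction path crosses only that-complement boundaries, which are transparent.
So A is grammatical.

A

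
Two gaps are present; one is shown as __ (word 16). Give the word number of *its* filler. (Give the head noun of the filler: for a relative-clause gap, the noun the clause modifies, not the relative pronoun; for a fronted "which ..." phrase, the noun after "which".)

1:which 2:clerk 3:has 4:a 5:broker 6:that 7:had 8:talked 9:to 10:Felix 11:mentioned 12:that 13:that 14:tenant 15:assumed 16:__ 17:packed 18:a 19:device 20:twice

2

The marked gap is the subject of "packed".
Its filler is the fronted wh-phrase "which clerk", at word 2.
(The other dependency links word 5 to a gap after word 6.)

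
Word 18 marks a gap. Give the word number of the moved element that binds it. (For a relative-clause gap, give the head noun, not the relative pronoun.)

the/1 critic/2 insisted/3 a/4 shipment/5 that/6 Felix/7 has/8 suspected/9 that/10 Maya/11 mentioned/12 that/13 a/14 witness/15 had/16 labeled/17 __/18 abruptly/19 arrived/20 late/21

5

The gap at 18 is the object of "labeled", inside a relative clause.
The relative pronoun is "that" (word 6); it is bound by the head noun immediately before it.
Its filler is the head noun "shipment", at word 5.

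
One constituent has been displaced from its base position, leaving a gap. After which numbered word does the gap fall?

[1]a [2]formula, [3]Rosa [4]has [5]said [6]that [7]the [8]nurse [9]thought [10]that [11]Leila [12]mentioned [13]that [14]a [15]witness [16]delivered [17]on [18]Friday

16

The displaced element is "a formula" (word 2).
It is linked across 3 clause boundaries (that → that → that).
It functions as the direct object of "delivered", so the gap sits immediately after word 16 ("delivered").
Base order: Rosa has said that the nurse thought that Leila mentioned that a witness delivered a formula on Friday.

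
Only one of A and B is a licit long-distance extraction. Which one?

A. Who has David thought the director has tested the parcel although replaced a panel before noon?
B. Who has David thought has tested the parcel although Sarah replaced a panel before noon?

In A, the wh-phrase is extracted from inside an adjunct island (introduced by "although"), which blocks movement.
In B, the extraction path crosses only that-complement boundaries, which are transparent.
So B is grammatical.

B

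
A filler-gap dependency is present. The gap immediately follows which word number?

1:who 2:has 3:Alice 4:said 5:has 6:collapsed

4

The displaced element is "who" (word 1).
It is linked across 1 clause boundary (Ø).
It functions as the subject of "collapsed", so the gap sits immediately after word 4 ("said").
Base order: Alice has said that who has collapsed.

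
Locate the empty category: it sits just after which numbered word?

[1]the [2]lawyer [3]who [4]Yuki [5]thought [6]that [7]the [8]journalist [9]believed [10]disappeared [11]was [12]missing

9

The displaced element is "the lawyer" (word 2).
It is linked across 2 clause boundaries (that → Ø).
It functions as the subject of "disappeared", so the gap sits immediately after word 9 ("believed").
Base order: Yuki thought that the journalist believed that the lawyer disappeared.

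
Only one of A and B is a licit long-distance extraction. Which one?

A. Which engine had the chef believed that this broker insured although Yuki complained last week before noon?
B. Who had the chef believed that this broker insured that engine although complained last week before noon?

In B, the wh-phrase is extracted from inside an adjunct island (introduced by "although"), which blocks movement.
In A, the extraction path crosses only that-complement boundaries, which are transparent.
So A is grammatical.

A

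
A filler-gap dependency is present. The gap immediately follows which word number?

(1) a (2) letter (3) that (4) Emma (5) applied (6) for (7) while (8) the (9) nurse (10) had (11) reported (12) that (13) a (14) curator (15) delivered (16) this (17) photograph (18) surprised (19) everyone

6

The displaced element is "a letter" (word 2).
It functions as the object of the preposition "for" of "applied", so the gap sits immediately after word 6 ("for").
Base order: Emma applied for a letter while the nurse had reported that a curator delivered this photograph.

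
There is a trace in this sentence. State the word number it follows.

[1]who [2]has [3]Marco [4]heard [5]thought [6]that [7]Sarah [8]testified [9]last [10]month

The displaced element is "who" (word 1).
It is linked across 1 clause boundary (Ø).
It functions as the subject of "thought", so the gap sits immediately after word 4 ("heard").
Base order: Marco has heard that who thought that Sarah testified last month.

4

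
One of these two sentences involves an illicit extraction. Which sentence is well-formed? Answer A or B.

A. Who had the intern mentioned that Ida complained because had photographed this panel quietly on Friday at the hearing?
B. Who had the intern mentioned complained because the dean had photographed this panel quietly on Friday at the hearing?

In A, the wh-phrase is extracted from inside an adjunct island (introduced by "because"), which blocks movement.
In B, the extraction path crosses only that-complement boundaries, which are transparent.
So B is grammatical.

B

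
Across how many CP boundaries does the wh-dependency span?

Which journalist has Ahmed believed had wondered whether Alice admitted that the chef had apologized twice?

"which journalist" is extracted from the subject of "wondered".
Boundaries crossed, outermost first: [Ø] — 1 in total.

1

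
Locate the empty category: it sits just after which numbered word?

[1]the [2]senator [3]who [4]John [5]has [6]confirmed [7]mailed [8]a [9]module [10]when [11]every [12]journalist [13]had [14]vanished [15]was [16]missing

The displaced element is "the senator" (word 2).
It is linked across 1 clause boundary (Ø).
It functions as the subject of "mailed", so the gap sits immediately after word 6 ("confirmed").
Base order: John has confirmed that the senator mailed a module when every journalist had vanished.

6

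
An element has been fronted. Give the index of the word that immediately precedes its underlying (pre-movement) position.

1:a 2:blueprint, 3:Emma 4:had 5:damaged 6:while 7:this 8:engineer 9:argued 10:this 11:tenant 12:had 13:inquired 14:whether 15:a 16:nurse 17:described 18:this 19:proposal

5

The displaced element is "a blueprint" (word 2).
It functions as the direct object of "damaged", so the gap sits immediately after word 5 ("damaged").
Base order: Emma had damaged a blueprint while this engineer argued this tenant had inquired whether a nurse described this proposal.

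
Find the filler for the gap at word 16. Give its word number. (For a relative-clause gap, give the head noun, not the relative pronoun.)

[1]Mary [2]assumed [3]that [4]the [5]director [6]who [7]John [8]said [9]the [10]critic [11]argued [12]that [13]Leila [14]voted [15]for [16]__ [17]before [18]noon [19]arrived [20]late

5

The gap at 16 is the prepositional object of "voted", inside a relative clause.
The relative pronoun is "who" (word 6); it is bound by the head noun immediately before it.
Its filler is the head noun "director", at word 5.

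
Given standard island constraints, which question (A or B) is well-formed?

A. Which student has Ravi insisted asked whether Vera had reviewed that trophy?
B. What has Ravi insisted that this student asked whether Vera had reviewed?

A

In B, the wh-phrase is extracted from inside a wh-island (introduced by "whether"), which blocks movement.
In A, the extraction path crosses only that-complement boundaries, which are transparent.
So A is grammatical.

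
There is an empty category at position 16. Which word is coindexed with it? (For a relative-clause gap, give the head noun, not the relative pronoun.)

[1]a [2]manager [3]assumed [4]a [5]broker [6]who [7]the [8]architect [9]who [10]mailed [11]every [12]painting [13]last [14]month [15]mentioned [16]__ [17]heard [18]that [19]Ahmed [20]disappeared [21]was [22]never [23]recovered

5

The gap at 16 is the subject of "heard", inside a relative clause.
The relative pronoun is "who" (word 6); it is bound by the head noun immediately before it.
Its filler is the head noun "broker", at word 5.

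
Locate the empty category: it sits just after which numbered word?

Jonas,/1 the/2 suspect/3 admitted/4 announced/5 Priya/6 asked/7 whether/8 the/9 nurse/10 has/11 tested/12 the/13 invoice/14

4

The displaced element is "Jonas" (word 1).
It is linked across 1 clause boundary (Ø).
It functions as the subject of "announced", so the gap sits immediately after word 4 ("admitted").
Base order: The suspect admitted Jonas announced Priya asked whether the nurse has tested the invoice.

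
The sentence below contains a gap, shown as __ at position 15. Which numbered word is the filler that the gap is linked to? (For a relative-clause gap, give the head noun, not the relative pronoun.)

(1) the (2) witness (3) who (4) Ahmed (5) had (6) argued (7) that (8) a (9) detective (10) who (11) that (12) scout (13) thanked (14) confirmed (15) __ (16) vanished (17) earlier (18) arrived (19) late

2

The gap at 15 is the subject of "vanished", inside a relative clause.
The relative pronoun is "who" (word 3); it is bound by the head noun immediately before it.
Its filler is the head noun "witness", at word 2.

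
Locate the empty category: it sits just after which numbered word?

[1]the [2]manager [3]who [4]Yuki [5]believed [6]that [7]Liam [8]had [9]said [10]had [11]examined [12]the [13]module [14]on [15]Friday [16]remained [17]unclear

9

The displaced element is "the manager" (word 2).
It is linked across 2 clause boundaries (that → Ø).
It functions as the subject of "examined", so the gap sits immediately after word 9 ("said").
Base order: Yuki believed that Liam had said the manager had examined the module on Friday.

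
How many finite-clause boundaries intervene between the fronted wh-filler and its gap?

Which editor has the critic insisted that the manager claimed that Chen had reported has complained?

"which editor" is extracted from the subject of "complained".
Boundaries crossed, outermost first: [that], [that], [Ø] — 3 in total.

3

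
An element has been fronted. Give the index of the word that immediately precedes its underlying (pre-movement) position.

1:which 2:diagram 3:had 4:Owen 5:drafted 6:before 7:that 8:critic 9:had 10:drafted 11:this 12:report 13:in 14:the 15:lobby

The displaced element is "which diagram" (word 2).
It functions as the direct object of "drafted", so the gap sits immediately after word 5 ("drafted").
Base order: Owen had drafted which diagram before that critic had drafted this report in the lobby.

5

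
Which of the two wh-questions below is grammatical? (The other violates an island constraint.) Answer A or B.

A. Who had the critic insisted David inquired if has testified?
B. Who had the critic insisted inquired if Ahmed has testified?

In A, the wh-phrase is extracted from inside a wh-island (introduced by "if"), which blocks movement.
In B, the extraction path crosses only that-complement boundaries, which are transparent.
So B is grammatical.

B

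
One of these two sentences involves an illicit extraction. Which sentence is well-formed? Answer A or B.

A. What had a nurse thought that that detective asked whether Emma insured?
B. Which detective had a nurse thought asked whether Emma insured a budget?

B

In A, the wh-phrase is extracted from inside a wh-island (introduced by "whether"), which blocks movement.
In B, the extraction path crosses only that-complement boundaries, which are transparent.
So B is grammatical.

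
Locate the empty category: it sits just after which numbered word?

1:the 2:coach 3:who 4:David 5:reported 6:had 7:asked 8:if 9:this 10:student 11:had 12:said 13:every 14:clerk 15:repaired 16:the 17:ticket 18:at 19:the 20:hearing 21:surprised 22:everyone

5

The displaced element is "the coach" (word 2).
It is linked across 1 clause boundary (Ø).
It functions as the subject of "asked", so the gap sits immediately after word 5 ("reported").
Base order: David reported the coach had asked if this student had said every clerk repaired the ticket at the hearing.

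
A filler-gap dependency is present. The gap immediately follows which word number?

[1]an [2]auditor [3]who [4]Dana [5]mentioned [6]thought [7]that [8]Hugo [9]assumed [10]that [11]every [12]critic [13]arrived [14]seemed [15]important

The displaced element is "an auditor" (word 2).
It is linked across 1 clause boundary (Ø).
It functions as the subject of "thought", so the gap sits immediately after word 5 ("mentioned").
Base order: Dana mentioned an auditor thought that Hugo assumed that every critic arrived.

5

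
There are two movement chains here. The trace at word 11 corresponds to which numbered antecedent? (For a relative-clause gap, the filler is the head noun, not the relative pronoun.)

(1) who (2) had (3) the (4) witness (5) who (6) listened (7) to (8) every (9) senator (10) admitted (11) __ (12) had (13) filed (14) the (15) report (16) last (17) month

The marked gap is the subject of "filed".
Its filler is the fronted wh-phrase "who", at word 1.
(The other dependency links word 4 to a gap after word 5.)

1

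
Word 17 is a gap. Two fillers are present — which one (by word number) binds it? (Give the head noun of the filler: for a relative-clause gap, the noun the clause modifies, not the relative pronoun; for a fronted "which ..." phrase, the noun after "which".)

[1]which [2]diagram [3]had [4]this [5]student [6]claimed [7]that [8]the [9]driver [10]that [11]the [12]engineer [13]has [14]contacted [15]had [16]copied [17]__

2

The marked gap is the direct object of "copied".
Its filler is the fronted wh-phrase "which diagram", at word 2.
(The other dependency links word 9 to a gap after word 14.)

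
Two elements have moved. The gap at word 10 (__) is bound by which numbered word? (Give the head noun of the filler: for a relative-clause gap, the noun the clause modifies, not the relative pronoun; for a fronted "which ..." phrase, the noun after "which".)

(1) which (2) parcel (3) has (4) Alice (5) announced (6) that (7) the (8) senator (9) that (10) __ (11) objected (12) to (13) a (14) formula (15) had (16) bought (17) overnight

8

The marked gap is inside the relative clause, the subject of "objected".
Its filler is the head noun "senator" (via "that"), at word 8.
(The other dependency links word 2 to a gap after word 16.)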